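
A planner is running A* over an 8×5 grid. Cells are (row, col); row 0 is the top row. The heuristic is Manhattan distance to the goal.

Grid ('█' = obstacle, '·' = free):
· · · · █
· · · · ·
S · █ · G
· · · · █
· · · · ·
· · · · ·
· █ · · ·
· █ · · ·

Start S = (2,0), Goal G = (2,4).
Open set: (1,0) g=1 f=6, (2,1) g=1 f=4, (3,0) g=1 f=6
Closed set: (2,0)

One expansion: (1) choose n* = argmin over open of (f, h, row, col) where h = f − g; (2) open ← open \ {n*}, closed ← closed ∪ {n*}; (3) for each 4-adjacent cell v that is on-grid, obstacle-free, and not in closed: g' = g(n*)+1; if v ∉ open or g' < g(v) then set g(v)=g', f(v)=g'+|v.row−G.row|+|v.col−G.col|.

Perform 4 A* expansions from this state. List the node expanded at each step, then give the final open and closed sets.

order=[(2,1) → (1,1) → (1,2) → (1,3)]; open=[(0,1) g=3 f=8, (0,2) g=4 f=8, (0,3) g=5 f=8, (1,0) g=1 f=6, (1,4) g=5 f=6, (2,3) g=5 f=6, (3,0) g=1 f=6, (3,1) g=2 f=6]; closed=[(1,1), (1,2), (1,3), (2,0), (2,1)]

step 1: expand (2,1) (f=4, h=3) → closed; open now [(1,0) g=1 f=6, (1,1) g=2 f=6, (3,0) g=1 f=6, (3,1) g=2 f=6]
step 2: expand (1,1) (f=6, h=4) → closed; open now [(0,1) g=3 f=8, (1,0) g=1 f=6, (1,2) g=3 f=6, (3,0) g=1 f=6, (3,1) g=2 f=6]
step 3: expand (1,2) (f=6, h=3) → closed; open now [(0,1) g=3 f=8, (0,2) g=4 f=8, (1,0) g=1 f=6, (1,3) g=4 f=6, (3,0) g=1 f=6, (3,1) g=2 f=6]
step 4: expand (1,3) (f=6, h=2) → closed; open now [(0,1) g=3 f=8, (0,2) g=4 f=8, (0,3) g=5 f=8, (1,0) g=1 f=6, (1,4) g=5 f=6, (2,3) g=5 f=6, (3,0) g=1 f=6, (3,1) g=2 f=6]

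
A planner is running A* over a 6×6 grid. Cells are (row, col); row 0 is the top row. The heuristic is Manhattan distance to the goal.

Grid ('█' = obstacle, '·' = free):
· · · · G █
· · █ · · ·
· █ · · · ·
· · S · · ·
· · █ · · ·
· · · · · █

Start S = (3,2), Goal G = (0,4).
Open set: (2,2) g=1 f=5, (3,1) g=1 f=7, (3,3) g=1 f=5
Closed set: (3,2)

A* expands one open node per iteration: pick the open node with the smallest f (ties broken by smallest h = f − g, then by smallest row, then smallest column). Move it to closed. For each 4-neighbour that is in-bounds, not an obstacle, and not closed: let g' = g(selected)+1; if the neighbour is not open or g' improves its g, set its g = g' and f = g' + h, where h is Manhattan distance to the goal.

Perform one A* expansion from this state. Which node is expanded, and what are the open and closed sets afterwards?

step 1: expand (2,2) (f=5, h=4) → closed; open now [(2,3) g=2 f=5, (3,1) g=1 f=7, (3,3) g=1 f=5]

expanded=(2,2); open=[(2,3) g=2 f=5, (3,1) g=1 f=7, (3,3) g=1 f=5]; closed=[(2,2), (3,2)]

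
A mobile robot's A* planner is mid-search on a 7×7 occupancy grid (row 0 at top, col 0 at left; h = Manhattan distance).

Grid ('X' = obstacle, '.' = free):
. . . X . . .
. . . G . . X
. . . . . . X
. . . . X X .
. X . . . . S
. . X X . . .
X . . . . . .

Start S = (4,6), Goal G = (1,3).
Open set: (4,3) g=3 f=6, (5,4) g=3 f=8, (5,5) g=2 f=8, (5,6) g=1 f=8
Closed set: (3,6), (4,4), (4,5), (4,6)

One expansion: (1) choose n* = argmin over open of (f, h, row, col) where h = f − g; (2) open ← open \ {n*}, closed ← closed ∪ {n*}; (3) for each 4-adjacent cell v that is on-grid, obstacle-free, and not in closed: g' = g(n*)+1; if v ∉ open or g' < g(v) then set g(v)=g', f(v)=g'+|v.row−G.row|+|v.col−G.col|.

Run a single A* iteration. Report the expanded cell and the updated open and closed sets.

step 1: expand (4,3) (f=6, h=3) → closed; open now [(3,3) g=4 f=6, (4,2) g=4 f=8, (5,4) g=3 f=8, (5,5) g=2 f=8, (5,6) g=1 f=8]

expanded=(4,3); open=[(3,3) g=4 f=6, (4,2) g=4 f=8, (5,4) g=3 f=8, (5,5) g=2 f=8, (5,6) g=1 f=8]; closed=[(3,6), (4,3), (4,4), (4,5), (4,6)]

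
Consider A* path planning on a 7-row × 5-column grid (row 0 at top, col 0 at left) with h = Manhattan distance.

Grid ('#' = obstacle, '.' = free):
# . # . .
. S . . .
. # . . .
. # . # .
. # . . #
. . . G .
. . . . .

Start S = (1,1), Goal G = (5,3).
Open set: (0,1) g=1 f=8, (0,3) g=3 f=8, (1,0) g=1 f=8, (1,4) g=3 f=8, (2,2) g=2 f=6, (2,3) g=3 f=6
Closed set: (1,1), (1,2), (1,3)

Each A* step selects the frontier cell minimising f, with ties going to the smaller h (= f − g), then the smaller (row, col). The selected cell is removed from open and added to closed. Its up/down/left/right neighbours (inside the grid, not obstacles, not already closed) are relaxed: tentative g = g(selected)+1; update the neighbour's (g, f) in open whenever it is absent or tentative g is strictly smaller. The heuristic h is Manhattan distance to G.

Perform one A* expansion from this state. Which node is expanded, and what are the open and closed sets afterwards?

expanded=(2,3); open=[(0,1) g=1 f=8, (0,3) g=3 f=8, (1,0) g=1 f=8, (1,4) g=3 f=8, (2,2) g=2 f=6, (2,4) g=4 f=8]; closed=[(1,1), (1,2), (1,3), (2,3)]

step 1: expand (2,3) (f=6, h=3) → closed; open now [(0,1) g=1 f=8, (0,3) g=3 f=8, (1,0) g=1 f=8, (1,4) g=3 f=8, (2,2) g=2 f=6, (2,4) g=4 f=8]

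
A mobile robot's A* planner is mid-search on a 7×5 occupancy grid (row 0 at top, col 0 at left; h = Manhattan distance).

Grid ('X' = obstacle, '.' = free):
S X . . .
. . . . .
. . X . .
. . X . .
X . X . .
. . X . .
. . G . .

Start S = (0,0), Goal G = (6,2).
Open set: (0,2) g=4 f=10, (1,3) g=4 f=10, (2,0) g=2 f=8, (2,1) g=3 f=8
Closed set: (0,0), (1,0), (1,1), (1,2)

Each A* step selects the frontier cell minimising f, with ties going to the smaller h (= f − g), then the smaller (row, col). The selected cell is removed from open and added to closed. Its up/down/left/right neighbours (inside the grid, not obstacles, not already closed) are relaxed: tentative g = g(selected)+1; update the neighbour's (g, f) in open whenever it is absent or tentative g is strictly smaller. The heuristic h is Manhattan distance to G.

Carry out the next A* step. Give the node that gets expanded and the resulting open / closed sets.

expanded=(2,1); open=[(0,2) g=4 f=10, (1,3) g=4 f=10, (2,0) g=2 f=8, (3,1) g=4 f=8]; closed=[(0,0), (1,0), (1,1), (1,2), (2,1)]

step 1: expand (2,1) (f=8, h=5) → closed; open now [(0,2) g=4 f=10, (1,3) g=4 f=10, (2,0) g=2 f=8, (3,1) g=4 f=8]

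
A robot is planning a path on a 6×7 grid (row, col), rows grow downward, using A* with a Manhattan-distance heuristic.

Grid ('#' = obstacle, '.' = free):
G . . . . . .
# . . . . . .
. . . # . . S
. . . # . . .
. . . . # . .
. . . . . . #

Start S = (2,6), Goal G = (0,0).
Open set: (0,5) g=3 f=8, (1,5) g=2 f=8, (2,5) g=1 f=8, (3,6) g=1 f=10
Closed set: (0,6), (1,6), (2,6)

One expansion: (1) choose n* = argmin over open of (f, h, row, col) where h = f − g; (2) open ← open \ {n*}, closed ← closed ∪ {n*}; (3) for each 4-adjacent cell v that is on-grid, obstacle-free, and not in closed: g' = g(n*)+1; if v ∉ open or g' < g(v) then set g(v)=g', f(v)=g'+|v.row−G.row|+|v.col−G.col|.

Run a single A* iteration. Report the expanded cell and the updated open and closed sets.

expanded=(0,5); open=[(0,4) g=4 f=8, (1,5) g=2 f=8, (2,5) g=1 f=8, (3,6) g=1 f=10]; closed=[(0,5), (0,6), (1,6), (2,6)]

step 1: expand (0,5) (f=8, h=5) → closed; open now [(0,4) g=4 f=8, (1,5) g=2 f=8, (2,5) g=1 f=8, (3,6) g=1 f=10]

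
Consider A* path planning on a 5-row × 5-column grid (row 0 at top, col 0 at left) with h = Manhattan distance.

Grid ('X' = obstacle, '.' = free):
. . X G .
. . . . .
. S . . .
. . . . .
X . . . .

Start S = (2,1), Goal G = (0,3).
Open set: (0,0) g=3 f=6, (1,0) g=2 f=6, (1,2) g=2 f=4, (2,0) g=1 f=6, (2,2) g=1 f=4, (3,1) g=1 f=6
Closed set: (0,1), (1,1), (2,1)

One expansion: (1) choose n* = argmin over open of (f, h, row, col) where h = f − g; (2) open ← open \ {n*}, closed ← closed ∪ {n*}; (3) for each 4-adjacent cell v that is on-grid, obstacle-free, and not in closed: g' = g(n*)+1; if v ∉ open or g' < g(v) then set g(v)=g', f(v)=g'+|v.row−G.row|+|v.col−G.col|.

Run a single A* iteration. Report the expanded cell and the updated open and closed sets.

expanded=(1,2); open=[(0,0) g=3 f=6, (1,0) g=2 f=6, (1,3) g=3 f=4, (2,0) g=1 f=6, (2,2) g=1 f=4, (3,1) g=1 f=6]; closed=[(0,1), (1,1), (1,2), (2,1)]

step 1: expand (1,2) (f=4, h=2) → closed; open now [(0,0) g=3 f=6, (1,0) g=2 f=6, (1,3) g=3 f=4, (2,0) g=1 f=6, (2,2) g=1 f=4, (3,1) g=1 f=6]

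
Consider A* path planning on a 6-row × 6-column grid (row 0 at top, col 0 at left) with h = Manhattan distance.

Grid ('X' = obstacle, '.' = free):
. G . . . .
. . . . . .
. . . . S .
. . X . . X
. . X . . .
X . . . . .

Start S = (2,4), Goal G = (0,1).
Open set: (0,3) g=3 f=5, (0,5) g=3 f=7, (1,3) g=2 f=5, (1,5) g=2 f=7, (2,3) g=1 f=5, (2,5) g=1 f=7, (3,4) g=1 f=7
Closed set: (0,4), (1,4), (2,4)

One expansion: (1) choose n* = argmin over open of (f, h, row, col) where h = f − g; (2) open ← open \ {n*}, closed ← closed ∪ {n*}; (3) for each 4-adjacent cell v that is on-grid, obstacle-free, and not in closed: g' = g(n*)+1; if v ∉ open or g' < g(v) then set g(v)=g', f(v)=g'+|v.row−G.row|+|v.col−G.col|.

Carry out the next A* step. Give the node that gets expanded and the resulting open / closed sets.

step 1: expand (0,3) (f=5, h=2) → closed; open now [(0,2) g=4 f=5, (0,5) g=3 f=7, (1,3) g=2 f=5, (1,5) g=2 f=7, (2,3) g=1 f=5, (2,5) g=1 f=7, (3,4) g=1 f=7]

expanded=(0,3); open=[(0,2) g=4 f=5, (0,5) g=3 f=7, (1,3) g=2 f=5, (1,5) g=2 f=7, (2,3) g=1 f=5, (2,5) g=1 f=7, (3,4) g=1 f=7]; closed=[(0,3), (0,4), (1,4), (2,4)]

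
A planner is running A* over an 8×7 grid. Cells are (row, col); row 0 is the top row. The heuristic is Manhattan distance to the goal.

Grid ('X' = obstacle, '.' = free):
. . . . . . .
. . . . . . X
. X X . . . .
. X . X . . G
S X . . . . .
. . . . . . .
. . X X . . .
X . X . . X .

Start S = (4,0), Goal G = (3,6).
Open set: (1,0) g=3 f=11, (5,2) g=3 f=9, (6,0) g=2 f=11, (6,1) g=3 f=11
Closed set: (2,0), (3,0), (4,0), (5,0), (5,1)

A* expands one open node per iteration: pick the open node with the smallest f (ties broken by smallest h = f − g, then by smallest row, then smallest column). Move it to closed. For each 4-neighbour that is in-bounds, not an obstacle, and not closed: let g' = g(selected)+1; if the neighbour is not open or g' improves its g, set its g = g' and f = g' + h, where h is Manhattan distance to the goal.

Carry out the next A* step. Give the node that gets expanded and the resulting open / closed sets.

expanded=(5,2); open=[(1,0) g=3 f=11, (4,2) g=4 f=9, (5,3) g=4 f=9, (6,0) g=2 f=11, (6,1) g=3 f=11]; closed=[(2,0), (3,0), (4,0), (5,0), (5,1), (5,2)]

step 1: expand (5,2) (f=9, h=6) → closed; open now [(1,0) g=3 f=11, (4,2) g=4 f=9, (5,3) g=4 f=9, (6,0) g=2 f=11, (6,1) g=3 f=11]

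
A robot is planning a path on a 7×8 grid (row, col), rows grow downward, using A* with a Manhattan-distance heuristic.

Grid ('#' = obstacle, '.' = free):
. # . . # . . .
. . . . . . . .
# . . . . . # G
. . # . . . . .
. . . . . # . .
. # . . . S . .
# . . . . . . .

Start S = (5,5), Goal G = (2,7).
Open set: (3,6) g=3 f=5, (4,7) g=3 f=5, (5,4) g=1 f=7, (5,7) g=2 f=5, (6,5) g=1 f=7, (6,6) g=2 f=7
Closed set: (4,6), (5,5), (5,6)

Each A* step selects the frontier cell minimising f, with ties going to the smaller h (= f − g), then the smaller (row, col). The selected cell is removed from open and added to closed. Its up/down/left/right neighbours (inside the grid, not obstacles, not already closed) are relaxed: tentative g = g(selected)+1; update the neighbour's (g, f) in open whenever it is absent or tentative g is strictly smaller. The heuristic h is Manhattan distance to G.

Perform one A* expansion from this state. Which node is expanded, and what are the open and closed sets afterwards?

expanded=(3,6); open=[(3,5) g=4 f=7, (3,7) g=4 f=5, (4,7) g=3 f=5, (5,4) g=1 f=7, (5,7) g=2 f=5, (6,5) g=1 f=7, (6,6) g=2 f=7]; closed=[(3,6), (4,6), (5,5), (5,6)]

step 1: expand (3,6) (f=5, h=2) → closed; open now [(3,5) g=4 f=7, (3,7) g=4 f=5, (4,7) g=3 f=5, (5,4) g=1 f=7, (5,7) g=2 f=5, (6,5) g=1 f=7, (6,6) g=2 f=7]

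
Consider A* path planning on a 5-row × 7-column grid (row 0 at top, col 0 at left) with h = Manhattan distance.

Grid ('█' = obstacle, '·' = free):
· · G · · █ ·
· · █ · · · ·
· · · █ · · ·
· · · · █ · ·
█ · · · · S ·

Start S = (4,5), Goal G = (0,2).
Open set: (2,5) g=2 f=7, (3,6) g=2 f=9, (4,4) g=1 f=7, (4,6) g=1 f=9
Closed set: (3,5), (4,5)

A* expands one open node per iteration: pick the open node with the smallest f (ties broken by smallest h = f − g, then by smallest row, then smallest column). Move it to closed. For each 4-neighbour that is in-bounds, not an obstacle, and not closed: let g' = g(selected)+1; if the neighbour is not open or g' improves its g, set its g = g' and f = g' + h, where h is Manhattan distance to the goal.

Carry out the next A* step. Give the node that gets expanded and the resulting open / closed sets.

expanded=(2,5); open=[(1,5) g=3 f=7, (2,4) g=3 f=7, (2,6) g=3 f=9, (3,6) g=2 f=9, (4,4) g=1 f=7, (4,6) g=1 f=9]; closed=[(2,5), (3,5), (4,5)]

step 1: expand (2,5) (f=7, h=5) → closed; open now [(1,5) g=3 f=7, (2,4) g=3 f=7, (2,6) g=3 f=9, (3,6) g=2 f=9, (4,4) g=1 f=7, (4,6) g=1 f=9]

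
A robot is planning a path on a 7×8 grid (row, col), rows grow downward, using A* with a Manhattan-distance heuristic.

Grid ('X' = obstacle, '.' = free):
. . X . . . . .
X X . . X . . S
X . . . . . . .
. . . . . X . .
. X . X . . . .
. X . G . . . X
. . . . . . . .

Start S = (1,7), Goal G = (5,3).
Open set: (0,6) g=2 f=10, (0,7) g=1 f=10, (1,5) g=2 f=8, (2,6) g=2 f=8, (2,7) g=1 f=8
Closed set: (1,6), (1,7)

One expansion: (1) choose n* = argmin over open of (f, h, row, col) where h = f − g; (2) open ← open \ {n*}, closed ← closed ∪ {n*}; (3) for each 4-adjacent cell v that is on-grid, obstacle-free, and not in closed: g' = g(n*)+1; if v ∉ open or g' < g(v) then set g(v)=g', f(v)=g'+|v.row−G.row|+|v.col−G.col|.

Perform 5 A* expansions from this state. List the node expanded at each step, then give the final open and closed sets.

order=[(1,5) → (2,5) → (2,4) → (2,3) → (3,3)]; open=[(0,5) g=3 f=10, (0,6) g=2 f=10, (0,7) g=1 f=10, (1,3) g=6 f=10, (2,2) g=6 f=10, (2,6) g=2 f=8, (2,7) g=1 f=8, (3,2) g=7 f=10, (3,4) g=5 f=8]; closed=[(1,5), (1,6), (1,7), (2,3), (2,4), (2,5), (3,3)]

step 1: expand (1,5) (f=8, h=6) → closed; open now [(0,5) g=3 f=10, (0,6) g=2 f=10, (0,7) g=1 f=10, (2,5) g=3 f=8, (2,6) g=2 f=8, (2,7) g=1 f=8]
step 2: expand (2,5) (f=8, h=5) → closed; open now [(0,5) g=3 f=10, (0,6) g=2 f=10, (0,7) g=1 f=10, (2,4) g=4 f=8, (2,6) g=2 f=8, (2,7) g=1 f=8]
step 3: expand (2,4) (f=8, h=4) → closed; open now [(0,5) g=3 f=10, (0,6) g=2 f=10, (0,7) g=1 f=10, (2,3) g=5 f=8, (2,6) g=2 f=8, (2,7) g=1 f=8, (3,4) g=5 f=8]
step 4: expand (2,3) (f=8, h=3) → closed; open now [(0,5) g=3 f=10, (0,6) g=2 f=10, (0,7) g=1 f=10, (1,3) g=6 f=10, (2,2) g=6 f=10, (2,6) g=2 f=8, (2,7) g=1 f=8, (3,3) g=6 f=8, (3,4) g=5 f=8]
step 5: expand (3,3) (f=8, h=2) → closed; open now [(0,5) g=3 f=10, (0,6) g=2 f=10, (0,7) g=1 f=10, (1,3) g=6 f=10, (2,2) g=6 f=10, (2,6) g=2 f=8, (2,7) g=1 f=8, (3,2) g=7 f=10, (3,4) g=5 f=8]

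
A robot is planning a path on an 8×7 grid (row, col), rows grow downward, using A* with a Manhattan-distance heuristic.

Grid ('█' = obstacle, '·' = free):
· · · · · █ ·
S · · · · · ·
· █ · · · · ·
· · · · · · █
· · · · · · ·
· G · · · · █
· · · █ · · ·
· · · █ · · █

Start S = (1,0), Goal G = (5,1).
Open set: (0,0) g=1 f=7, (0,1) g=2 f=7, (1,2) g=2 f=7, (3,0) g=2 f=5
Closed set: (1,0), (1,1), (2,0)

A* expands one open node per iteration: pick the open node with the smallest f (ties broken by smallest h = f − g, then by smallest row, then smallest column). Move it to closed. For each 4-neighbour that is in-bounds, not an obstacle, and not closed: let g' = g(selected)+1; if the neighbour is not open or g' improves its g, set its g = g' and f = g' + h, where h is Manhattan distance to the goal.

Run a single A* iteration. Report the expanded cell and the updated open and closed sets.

expanded=(3,0); open=[(0,0) g=1 f=7, (0,1) g=2 f=7, (1,2) g=2 f=7, (3,1) g=3 f=5, (4,0) g=3 f=5]; closed=[(1,0), (1,1), (2,0), (3,0)]

step 1: expand (3,0) (f=5, h=3) → closed; open now [(0,0) g=1 f=7, (0,1) g=2 f=7, (1,2) g=2 f=7, (3,1) g=3 f=5, (4,0) g=3 f=5]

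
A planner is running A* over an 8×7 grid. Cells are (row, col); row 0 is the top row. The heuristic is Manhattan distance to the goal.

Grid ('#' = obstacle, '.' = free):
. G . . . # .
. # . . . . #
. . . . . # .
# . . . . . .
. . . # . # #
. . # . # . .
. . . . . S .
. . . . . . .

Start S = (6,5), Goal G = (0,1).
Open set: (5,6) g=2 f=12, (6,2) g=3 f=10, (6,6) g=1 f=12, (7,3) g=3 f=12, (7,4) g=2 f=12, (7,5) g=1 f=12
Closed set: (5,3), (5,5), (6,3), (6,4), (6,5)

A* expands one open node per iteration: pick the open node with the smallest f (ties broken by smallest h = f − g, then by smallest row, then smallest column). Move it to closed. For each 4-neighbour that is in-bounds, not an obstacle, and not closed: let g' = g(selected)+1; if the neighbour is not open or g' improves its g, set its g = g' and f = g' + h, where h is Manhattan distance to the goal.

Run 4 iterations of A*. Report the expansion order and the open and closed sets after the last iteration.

order=[(6,2) → (6,1) → (5,1) → (4,1)]; open=[(3,1) g=7 f=10, (4,0) g=7 f=12, (4,2) g=7 f=12, (5,0) g=6 f=12, (5,6) g=2 f=12, (6,0) g=5 f=12, (6,6) g=1 f=12, (7,1) g=5 f=12, (7,2) g=4 f=12, (7,3) g=3 f=12, (7,4) g=2 f=12, (7,5) g=1 f=12]; closed=[(4,1), (5,1), (5,3), (5,5), (6,1), (6,2), (6,3), (6,4), (6,5)]

step 1: expand (6,2) (f=10, h=7) → closed; open now [(5,6) g=2 f=12, (6,1) g=4 f=10, (6,6) g=1 f=12, (7,2) g=4 f=12, (7,3) g=3 f=12, (7,4) g=2 f=12, (7,5) g=1 f=12]
step 2: expand (6,1) (f=10, h=6) → closed; open now [(5,1) g=5 f=10, (5,6) g=2 f=12, (6,0) g=5 f=12, (6,6) g=1 f=12, (7,1) g=5 f=12, (7,2) g=4 f=12, (7,3) g=3 f=12, (7,4) g=2 f=12, (7,5) g=1 f=12]
step 3: expand (5,1) (f=10, h=5) → closed; open now [(4,1) g=6 f=10, (5,0) g=6 f=12, (5,6) g=2 f=12, (6,0) g=5 f=12, (6,6) g=1 f=12, (7,1) g=5 f=12, (7,2) g=4 f=12, (7,3) g=3 f=12, (7,4) g=2 f=12, (7,5) g=1 f=12]
step 4: expand (4,1) (f=10, h=4) → closed; open now [(3,1) g=7 f=10, (4,0) g=7 f=12, (4,2) g=7 f=12, (5,0) g=6 f=12, (5,6) g=2 f=12, (6,0) g=5 f=12, (6,6) g=1 f=12, (7,1) g=5 f=12, (7,2) g=4 f=12, (7,3) g=3 f=12, (7,4) g=2 f=12, (7,5) g=1 f=12]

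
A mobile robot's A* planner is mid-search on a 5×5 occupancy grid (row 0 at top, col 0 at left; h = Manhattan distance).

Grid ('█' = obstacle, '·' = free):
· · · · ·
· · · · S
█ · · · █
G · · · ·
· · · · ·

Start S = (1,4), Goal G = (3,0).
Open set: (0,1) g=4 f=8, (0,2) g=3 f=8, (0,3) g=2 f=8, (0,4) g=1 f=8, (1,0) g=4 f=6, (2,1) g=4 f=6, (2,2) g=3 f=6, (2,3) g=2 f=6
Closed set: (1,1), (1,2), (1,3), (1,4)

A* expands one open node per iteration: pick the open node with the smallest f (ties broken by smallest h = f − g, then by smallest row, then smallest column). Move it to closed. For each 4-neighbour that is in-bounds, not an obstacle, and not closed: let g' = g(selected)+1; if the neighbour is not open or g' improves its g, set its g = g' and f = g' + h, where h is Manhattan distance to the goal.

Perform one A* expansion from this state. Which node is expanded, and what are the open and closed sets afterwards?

expanded=(1,0); open=[(0,0) g=5 f=8, (0,1) g=4 f=8, (0,2) g=3 f=8, (0,3) g=2 f=8, (0,4) g=1 f=8, (2,1) g=4 f=6, (2,2) g=3 f=6, (2,3) g=2 f=6]; closed=[(1,0), (1,1), (1,2), (1,3), (1,4)]

step 1: expand (1,0) (f=6, h=2) → closed; open now [(0,0) g=5 f=8, (0,1) g=4 f=8, (0,2) g=3 f=8, (0,3) g=2 f=8, (0,4) g=1 f=8, (2,1) g=4 f=6, (2,2) g=3 f=6, (2,3) g=2 f=6]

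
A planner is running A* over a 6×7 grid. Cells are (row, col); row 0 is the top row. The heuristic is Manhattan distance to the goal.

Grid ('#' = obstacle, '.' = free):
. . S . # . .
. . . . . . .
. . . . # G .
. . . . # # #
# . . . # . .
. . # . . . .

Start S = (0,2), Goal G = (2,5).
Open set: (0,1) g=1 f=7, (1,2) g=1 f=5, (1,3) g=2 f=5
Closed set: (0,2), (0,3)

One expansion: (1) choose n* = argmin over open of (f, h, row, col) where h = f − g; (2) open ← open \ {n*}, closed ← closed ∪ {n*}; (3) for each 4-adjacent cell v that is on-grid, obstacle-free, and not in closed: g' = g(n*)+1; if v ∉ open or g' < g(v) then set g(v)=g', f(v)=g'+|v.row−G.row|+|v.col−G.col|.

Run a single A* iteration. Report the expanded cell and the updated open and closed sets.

step 1: expand (1,3) (f=5, h=3) → closed; open now [(0,1) g=1 f=7, (1,2) g=1 f=5, (1,4) g=3 f=5, (2,3) g=3 f=5]

expanded=(1,3); open=[(0,1) g=1 f=7, (1,2) g=1 f=5, (1,4) g=3 f=5, (2,3) g=3 f=5]; closed=[(0,2), (0,3), (1,3)]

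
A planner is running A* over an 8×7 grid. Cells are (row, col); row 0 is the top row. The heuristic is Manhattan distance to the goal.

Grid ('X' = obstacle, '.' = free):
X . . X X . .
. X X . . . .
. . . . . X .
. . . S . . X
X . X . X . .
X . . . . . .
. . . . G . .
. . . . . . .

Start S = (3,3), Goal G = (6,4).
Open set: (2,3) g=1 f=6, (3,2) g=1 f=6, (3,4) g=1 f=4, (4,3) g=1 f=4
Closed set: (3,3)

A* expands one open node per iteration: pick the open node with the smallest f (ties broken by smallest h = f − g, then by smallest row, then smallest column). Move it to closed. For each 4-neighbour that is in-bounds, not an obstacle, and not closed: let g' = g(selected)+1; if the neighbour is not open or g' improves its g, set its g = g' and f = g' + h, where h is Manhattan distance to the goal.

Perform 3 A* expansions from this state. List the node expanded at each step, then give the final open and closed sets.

order=[(3,4) → (4,3) → (5,3)]; open=[(2,3) g=1 f=6, (2,4) g=2 f=6, (3,2) g=1 f=6, (3,5) g=2 f=6, (5,2) g=3 f=6, (5,4) g=3 f=4, (6,3) g=3 f=4]; closed=[(3,3), (3,4), (4,3), (5,3)]

step 1: expand (3,4) (f=4, h=3) → closed; open now [(2,3) g=1 f=6, (2,4) g=2 f=6, (3,2) g=1 f=6, (3,5) g=2 f=6, (4,3) g=1 f=4]
step 2: expand (4,3) (f=4, h=3) → closed; open now [(2,3) g=1 f=6, (2,4) g=2 f=6, (3,2) g=1 f=6, (3,5) g=2 f=6, (5,3) g=2 f=4]
step 3: expand (5,3) (f=4, h=2) → closed; open now [(2,3) g=1 f=6, (2,4) g=2 f=6, (3,2) g=1 f=6, (3,5) g=2 f=6, (5,2) g=3 f=6, (5,4) g=3 f=4, (6,3) g=3 f=4]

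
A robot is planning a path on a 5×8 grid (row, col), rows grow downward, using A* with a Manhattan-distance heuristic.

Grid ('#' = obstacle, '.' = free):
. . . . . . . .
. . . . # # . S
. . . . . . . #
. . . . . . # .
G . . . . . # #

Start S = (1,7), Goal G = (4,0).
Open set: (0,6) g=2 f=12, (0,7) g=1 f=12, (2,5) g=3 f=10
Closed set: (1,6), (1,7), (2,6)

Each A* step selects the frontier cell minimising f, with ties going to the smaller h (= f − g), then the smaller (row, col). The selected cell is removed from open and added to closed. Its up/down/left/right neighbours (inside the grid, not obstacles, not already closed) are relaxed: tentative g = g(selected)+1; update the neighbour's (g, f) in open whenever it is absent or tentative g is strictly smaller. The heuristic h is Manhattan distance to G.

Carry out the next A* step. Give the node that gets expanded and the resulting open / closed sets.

step 1: expand (2,5) (f=10, h=7) → closed; open now [(0,6) g=2 f=12, (0,7) g=1 f=12, (2,4) g=4 f=10, (3,5) g=4 f=10]

expanded=(2,5); open=[(0,6) g=2 f=12, (0,7) g=1 f=12, (2,4) g=4 f=10, (3,5) g=4 f=10]; closed=[(1,6), (1,7), (2,5), (2,6)]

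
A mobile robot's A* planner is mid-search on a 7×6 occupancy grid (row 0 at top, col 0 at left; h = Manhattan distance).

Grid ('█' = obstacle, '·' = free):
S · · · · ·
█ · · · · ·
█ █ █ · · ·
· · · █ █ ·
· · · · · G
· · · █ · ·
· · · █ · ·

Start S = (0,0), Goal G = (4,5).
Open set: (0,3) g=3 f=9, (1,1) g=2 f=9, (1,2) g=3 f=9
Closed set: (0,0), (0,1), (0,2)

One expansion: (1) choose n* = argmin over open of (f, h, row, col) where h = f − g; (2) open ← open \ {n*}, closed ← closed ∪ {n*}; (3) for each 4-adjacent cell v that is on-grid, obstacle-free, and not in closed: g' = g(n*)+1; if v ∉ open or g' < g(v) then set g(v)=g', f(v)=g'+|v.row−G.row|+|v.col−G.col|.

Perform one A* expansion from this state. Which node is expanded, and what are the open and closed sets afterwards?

expanded=(0,3); open=[(0,4) g=4 f=9, (1,1) g=2 f=9, (1,2) g=3 f=9, (1,3) g=4 f=9]; closed=[(0,0), (0,1), (0,2), (0,3)]

step 1: expand (0,3) (f=9, h=6) → closed; open now [(0,4) g=4 f=9, (1,1) g=2 f=9, (1,2) g=3 f=9, (1,3) g=4 f=9]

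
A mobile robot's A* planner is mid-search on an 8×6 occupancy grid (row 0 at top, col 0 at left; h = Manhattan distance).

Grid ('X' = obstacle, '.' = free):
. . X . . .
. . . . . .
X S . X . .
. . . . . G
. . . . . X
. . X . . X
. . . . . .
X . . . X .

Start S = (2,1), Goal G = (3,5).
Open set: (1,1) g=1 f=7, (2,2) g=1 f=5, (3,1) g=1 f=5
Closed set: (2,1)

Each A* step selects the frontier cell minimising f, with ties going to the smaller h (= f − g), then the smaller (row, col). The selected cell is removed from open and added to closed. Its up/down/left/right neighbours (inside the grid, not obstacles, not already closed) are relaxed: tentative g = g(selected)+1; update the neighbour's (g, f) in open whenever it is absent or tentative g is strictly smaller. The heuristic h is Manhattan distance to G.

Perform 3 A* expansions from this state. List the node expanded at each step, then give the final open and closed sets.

step 1: expand (2,2) (f=5, h=4) → closed; open now [(1,1) g=1 f=7, (1,2) g=2 f=7, (3,1) g=1 f=5, (3,2) g=2 f=5]
step 2: expand (3,2) (f=5, h=3) → closed; open now [(1,1) g=1 f=7, (1,2) g=2 f=7, (3,1) g=1 f=5, (3,3) g=3 f=5, (4,2) g=3 f=7]
step 3: expand (3,3) (f=5, h=2) → closed; open now [(1,1) g=1 f=7, (1,2) g=2 f=7, (3,1) g=1 f=5, (3,4) g=4 f=5, (4,2) g=3 f=7, (4,3) g=4 f=7]

order=[(2,2) → (3,2) → (3,3)]; open=[(1,1) g=1 f=7, (1,2) g=2 f=7, (3,1) g=1 f=5, (3,4) g=4 f=5, (4,2) g=3 f=7, (4,3) g=4 f=7]; closed=[(2,1), (2,2), (3,2), (3,3)]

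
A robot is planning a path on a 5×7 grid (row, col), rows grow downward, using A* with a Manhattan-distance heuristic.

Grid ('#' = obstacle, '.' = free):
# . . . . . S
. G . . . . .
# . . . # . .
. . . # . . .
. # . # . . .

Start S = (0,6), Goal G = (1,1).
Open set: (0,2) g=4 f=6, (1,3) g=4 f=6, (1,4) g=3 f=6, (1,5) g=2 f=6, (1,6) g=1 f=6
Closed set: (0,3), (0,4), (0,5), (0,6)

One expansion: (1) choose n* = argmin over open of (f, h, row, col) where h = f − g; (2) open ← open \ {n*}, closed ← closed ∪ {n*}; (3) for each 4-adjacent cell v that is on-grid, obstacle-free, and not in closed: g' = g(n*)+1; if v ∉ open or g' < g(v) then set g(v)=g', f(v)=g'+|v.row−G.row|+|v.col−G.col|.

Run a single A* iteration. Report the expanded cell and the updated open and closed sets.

step 1: expand (0,2) (f=6, h=2) → closed; open now [(0,1) g=5 f=6, (1,2) g=5 f=6, (1,3) g=4 f=6, (1,4) g=3 f=6, (1,5) g=2 f=6, (1,6) g=1 f=6]

expanded=(0,2); open=[(0,1) g=5 f=6, (1,2) g=5 f=6, (1,3) g=4 f=6, (1,4) g=3 f=6, (1,5) g=2 f=6, (1,6) g=1 f=6]; closed=[(0,2), (0,3), (0,4), (0,5), (0,6)]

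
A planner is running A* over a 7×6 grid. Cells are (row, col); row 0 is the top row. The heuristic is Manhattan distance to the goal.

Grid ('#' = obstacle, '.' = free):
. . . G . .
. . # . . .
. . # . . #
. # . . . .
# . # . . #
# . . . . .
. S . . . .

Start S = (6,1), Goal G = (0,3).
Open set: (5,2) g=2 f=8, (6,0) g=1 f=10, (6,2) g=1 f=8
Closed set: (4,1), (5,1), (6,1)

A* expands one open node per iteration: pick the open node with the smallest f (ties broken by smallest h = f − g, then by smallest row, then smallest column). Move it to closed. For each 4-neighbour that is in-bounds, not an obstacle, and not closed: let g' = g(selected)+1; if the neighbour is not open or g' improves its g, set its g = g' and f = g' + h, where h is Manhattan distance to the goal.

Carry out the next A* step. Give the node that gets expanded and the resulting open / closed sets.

expanded=(5,2); open=[(5,3) g=3 f=8, (6,0) g=1 f=10, (6,2) g=1 f=8]; closed=[(4,1), (5,1), (5,2), (6,1)]

step 1: expand (5,2) (f=8, h=6) → closed; open now [(5,3) g=3 f=8, (6,0) g=1 f=10, (6,2) g=1 f=8]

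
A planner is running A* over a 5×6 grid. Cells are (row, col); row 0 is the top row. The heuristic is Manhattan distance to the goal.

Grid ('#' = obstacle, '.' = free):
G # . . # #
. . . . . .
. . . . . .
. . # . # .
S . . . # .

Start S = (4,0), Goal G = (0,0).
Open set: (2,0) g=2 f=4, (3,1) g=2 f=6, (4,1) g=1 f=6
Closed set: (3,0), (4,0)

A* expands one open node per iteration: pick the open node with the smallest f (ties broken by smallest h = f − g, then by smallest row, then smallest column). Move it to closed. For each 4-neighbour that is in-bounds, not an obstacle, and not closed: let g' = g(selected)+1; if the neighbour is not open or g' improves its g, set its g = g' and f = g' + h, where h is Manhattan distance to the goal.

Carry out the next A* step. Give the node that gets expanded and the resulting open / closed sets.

step 1: expand (2,0) (f=4, h=2) → closed; open now [(1,0) g=3 f=4, (2,1) g=3 f=6, (3,1) g=2 f=6, (4,1) g=1 f=6]

expanded=(2,0); open=[(1,0) g=3 f=4, (2,1) g=3 f=6, (3,1) g=2 f=6, (4,1) g=1 f=6]; closed=[(2,0), (3,0), (4,0)]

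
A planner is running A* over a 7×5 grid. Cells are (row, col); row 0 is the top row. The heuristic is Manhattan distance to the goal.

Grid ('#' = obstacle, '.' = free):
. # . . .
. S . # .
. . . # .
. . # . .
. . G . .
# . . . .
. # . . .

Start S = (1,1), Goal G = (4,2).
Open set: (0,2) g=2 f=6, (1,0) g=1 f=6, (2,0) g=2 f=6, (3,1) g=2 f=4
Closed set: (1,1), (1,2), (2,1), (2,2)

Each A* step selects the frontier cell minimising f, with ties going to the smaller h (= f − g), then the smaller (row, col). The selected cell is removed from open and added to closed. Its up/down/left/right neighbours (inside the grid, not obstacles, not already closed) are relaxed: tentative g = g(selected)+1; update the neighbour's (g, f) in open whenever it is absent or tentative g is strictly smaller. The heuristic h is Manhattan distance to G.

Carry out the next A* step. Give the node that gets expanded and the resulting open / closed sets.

expanded=(3,1); open=[(0,2) g=2 f=6, (1,0) g=1 f=6, (2,0) g=2 f=6, (3,0) g=3 f=6, (4,1) g=3 f=4]; closed=[(1,1), (1,2), (2,1), (2,2), (3,1)]

step 1: expand (3,1) (f=4, h=2) → closed; open now [(0,2) g=2 f=6, (1,0) g=1 f=6, (2,0) g=2 f=6, (3,0) g=3 f=6, (4,1) g=3 f=4]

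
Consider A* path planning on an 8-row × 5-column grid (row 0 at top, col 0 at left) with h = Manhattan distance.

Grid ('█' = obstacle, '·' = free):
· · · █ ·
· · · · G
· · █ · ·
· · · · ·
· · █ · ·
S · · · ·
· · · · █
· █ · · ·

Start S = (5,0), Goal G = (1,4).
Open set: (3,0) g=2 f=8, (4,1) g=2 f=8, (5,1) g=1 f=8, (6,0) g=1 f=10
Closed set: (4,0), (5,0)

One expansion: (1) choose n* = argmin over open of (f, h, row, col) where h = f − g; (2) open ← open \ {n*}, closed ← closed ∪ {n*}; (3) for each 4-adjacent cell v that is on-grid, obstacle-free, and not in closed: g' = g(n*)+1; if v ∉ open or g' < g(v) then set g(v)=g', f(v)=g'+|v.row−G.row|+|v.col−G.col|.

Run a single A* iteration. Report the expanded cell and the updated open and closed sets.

step 1: expand (3,0) (f=8, h=6) → closed; open now [(2,0) g=3 f=8, (3,1) g=3 f=8, (4,1) g=2 f=8, (5,1) g=1 f=8, (6,0) g=1 f=10]

expanded=(3,0); open=[(2,0) g=3 f=8, (3,1) g=3 f=8, (4,1) g=2 f=8, (5,1) g=1 f=8, (6,0) g=1 f=10]; closed=[(3,0), (4,0), (5,0)]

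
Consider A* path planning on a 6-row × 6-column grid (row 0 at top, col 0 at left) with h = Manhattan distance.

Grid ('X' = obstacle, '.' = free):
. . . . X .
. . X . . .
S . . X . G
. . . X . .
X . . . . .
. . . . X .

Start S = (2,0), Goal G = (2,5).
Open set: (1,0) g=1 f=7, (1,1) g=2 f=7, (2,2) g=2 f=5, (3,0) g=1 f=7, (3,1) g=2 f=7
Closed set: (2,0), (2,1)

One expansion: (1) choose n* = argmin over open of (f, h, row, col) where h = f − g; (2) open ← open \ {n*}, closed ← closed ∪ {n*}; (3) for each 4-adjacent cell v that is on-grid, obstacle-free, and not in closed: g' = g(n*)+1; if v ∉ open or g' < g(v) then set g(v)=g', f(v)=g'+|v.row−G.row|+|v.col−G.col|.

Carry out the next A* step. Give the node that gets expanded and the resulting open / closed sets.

expanded=(2,2); open=[(1,0) g=1 f=7, (1,1) g=2 f=7, (3,0) g=1 f=7, (3,1) g=2 f=7, (3,2) g=3 f=7]; closed=[(2,0), (2,1), (2,2)]

step 1: expand (2,2) (f=5, h=3) → closed; open now [(1,0) g=1 f=7, (1,1) g=2 f=7, (3,0) g=1 f=7, (3,1) g=2 f=7, (3,2) g=3 f=7]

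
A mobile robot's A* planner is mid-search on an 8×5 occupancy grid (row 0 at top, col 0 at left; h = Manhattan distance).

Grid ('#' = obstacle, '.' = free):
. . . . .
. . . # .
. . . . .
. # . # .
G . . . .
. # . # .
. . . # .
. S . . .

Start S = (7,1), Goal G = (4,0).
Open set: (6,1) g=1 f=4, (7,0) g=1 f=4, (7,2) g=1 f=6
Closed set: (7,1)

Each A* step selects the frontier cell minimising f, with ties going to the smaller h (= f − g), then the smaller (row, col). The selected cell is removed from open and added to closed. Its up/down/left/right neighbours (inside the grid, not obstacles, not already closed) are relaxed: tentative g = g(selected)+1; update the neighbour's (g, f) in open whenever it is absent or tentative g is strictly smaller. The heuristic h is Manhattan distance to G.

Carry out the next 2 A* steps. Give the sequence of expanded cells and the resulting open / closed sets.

order=[(6,1) → (6,0)]; open=[(5,0) g=3 f=4, (6,2) g=2 f=6, (7,0) g=1 f=4, (7,2) g=1 f=6]; closed=[(6,0), (6,1), (7,1)]

step 1: expand (6,1) (f=4, h=3) → closed; open now [(6,0) g=2 f=4, (6,2) g=2 f=6, (7,0) g=1 f=4, (7,2) g=1 f=6]
step 2: expand (6,0) (f=4, h=2) → closed; open now [(5,0) g=3 f=4, (6,2) g=2 f=6, (7,0) g=1 f=4, (7,2) g=1 f=6]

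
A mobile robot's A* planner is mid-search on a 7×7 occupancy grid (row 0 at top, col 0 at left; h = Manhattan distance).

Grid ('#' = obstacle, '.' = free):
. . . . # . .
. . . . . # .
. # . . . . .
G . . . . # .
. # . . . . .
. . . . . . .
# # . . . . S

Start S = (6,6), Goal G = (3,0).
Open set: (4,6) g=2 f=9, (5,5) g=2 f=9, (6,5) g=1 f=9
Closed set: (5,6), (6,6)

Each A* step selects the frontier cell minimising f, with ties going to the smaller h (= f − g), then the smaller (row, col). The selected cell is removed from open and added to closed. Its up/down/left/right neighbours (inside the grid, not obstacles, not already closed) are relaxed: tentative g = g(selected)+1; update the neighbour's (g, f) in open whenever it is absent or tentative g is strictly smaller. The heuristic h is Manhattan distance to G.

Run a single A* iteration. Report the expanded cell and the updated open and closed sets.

expanded=(4,6); open=[(3,6) g=3 f=9, (4,5) g=3 f=9, (5,5) g=2 f=9, (6,5) g=1 f=9]; closed=[(4,6), (5,6), (6,6)]

step 1: expand (4,6) (f=9, h=7) → closed; open now [(3,6) g=3 f=9, (4,5) g=3 f=9, (5,5) g=2 f=9, (6,5) g=1 f=9]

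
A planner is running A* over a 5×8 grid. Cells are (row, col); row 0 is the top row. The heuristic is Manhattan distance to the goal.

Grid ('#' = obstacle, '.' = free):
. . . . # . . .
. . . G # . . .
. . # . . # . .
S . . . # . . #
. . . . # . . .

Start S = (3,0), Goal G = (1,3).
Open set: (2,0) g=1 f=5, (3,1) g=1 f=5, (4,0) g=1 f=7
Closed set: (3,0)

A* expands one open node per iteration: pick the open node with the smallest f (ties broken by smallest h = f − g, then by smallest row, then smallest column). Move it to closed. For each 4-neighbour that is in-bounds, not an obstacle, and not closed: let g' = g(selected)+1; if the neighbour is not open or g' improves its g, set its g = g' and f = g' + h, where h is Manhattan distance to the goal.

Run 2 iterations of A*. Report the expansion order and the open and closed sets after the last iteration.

step 1: expand (2,0) (f=5, h=4) → closed; open now [(1,0) g=2 f=5, (2,1) g=2 f=5, (3,1) g=1 f=5, (4,0) g=1 f=7]
step 2: expand (1,0) (f=5, h=3) → closed; open now [(0,0) g=3 f=7, (1,1) g=3 f=5, (2,1) g=2 f=5, (3,1) g=1 f=5, (4,0) g=1 f=7]

order=[(2,0) → (1,0)]; open=[(0,0) g=3 f=7, (1,1) g=3 f=5, (2,1) g=2 f=5, (3,1) g=1 f=5, (4,0) g=1 f=7]; closed=[(1,0), (2,0), (3,0)]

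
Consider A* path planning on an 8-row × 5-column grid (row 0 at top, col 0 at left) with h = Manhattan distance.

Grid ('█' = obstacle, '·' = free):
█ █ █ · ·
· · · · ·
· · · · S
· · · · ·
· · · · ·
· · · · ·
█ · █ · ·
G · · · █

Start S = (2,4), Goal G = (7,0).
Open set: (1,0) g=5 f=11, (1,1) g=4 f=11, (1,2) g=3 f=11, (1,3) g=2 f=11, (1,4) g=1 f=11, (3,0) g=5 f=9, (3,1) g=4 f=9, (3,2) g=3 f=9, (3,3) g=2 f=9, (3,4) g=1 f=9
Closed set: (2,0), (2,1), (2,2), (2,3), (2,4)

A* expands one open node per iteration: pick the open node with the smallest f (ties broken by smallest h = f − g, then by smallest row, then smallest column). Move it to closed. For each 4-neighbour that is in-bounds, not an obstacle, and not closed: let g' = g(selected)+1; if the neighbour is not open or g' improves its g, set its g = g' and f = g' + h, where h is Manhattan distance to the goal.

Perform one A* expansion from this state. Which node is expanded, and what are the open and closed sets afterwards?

expanded=(3,0); open=[(1,0) g=5 f=11, (1,1) g=4 f=11, (1,2) g=3 f=11, (1,3) g=2 f=11, (1,4) g=1 f=11, (3,1) g=4 f=9, (3,2) g=3 f=9, (3,3) g=2 f=9, (3,4) g=1 f=9, (4,0) g=6 f=9]; closed=[(2,0), (2,1), (2,2), (2,3), (2,4), (3,0)]

step 1: expand (3,0) (f=9, h=4) → closed; open now [(1,0) g=5 f=11, (1,1) g=4 f=11, (1,2) g=3 f=11, (1,3) g=2 f=11, (1,4) g=1 f=11, (3,1) g=4 f=9, (3,2) g=3 f=9, (3,3) g=2 f=9, (3,4) g=1 f=9, (4,0) g=6 f=9]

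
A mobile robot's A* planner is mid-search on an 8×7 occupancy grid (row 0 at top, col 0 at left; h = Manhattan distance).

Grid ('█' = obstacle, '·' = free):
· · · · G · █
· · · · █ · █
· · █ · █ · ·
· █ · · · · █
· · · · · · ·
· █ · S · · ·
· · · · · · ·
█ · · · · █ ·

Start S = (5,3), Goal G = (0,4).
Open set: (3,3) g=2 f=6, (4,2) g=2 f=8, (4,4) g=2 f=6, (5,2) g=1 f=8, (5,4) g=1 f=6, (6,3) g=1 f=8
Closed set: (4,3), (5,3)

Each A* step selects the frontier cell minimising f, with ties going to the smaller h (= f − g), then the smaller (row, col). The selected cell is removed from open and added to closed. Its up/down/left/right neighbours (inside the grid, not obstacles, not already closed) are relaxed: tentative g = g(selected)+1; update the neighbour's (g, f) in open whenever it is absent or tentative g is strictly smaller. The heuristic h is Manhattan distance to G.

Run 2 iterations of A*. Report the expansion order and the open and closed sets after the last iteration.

step 1: expand (3,3) (f=6, h=4) → closed; open now [(2,3) g=3 f=6, (3,2) g=3 f=8, (3,4) g=3 f=6, (4,2) g=2 f=8, (4,4) g=2 f=6, (5,2) g=1 f=8, (5,4) g=1 f=6, (6,3) g=1 f=8]
step 2: expand (2,3) (f=6, h=3) → closed; open now [(1,3) g=4 f=6, (3,2) g=3 f=8, (3,4) g=3 f=6, (4,2) g=2 f=8, (4,4) g=2 f=6, (5,2) g=1 f=8, (5,4) g=1 f=6, (6,3) g=1 f=8]

order=[(3,3) → (2,3)]; open=[(1,3) g=4 f=6, (3,2) g=3 f=8, (3,4) g=3 f=6, (4,2) g=2 f=8, (4,4) g=2 f=6, (5,2) g=1 f=8, (5,4) g=1 f=6, (6,3) g=1 f=8]; closed=[(2,3), (3,3), (4,3), (5,3)]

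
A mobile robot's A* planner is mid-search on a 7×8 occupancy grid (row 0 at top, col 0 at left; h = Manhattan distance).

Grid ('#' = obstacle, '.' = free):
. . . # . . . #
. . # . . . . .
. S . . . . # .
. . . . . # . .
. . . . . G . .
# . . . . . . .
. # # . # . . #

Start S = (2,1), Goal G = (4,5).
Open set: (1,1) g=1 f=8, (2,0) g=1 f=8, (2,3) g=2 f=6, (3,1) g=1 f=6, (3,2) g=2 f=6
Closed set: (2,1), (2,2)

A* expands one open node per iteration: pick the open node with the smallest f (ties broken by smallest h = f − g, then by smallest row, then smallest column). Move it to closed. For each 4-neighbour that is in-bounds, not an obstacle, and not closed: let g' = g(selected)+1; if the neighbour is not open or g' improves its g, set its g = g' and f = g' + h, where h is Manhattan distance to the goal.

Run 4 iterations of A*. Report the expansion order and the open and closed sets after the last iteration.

step 1: expand (2,3) (f=6, h=4) → closed; open now [(1,1) g=1 f=8, (1,3) g=3 f=8, (2,0) g=1 f=8, (2,4) g=3 f=6, (3,1) g=1 f=6, (3,2) g=2 f=6, (3,3) g=3 f=6]
step 2: expand (2,4) (f=6, h=3) → closed; open now [(1,1) g=1 f=8, (1,3) g=3 f=8, (1,4) g=4 f=8, (2,0) g=1 f=8, (2,5) g=4 f=6, (3,1) g=1 f=6, (3,2) g=2 f=6, (3,3) g=3 f=6, (3,4) g=4 f=6]
step 3: expand (2,5) (f=6, h=2) → closed; open now [(1,1) g=1 f=8, (1,3) g=3 f=8, (1,4) g=4 f=8, (1,5) g=5 f=8, (2,0) g=1 f=8, (3,1) g=1 f=6, (3,2) g=2 f=6, (3,3) g=3 f=6, (3,4) g=4 f=6]
step 4: expand (3,4) (f=6, h=2) → closed; open now [(1,1) g=1 f=8, (1,3) g=3 f=8, (1,4) g=4 f=8, (1,5) g=5 f=8, (2,0) g=1 f=8, (3,1) g=1 f=6, (3,2) g=2 f=6, (3,3) g=3 f=6, (4,4) g=5 f=6]

order=[(2,3) → (2,4) → (2,5) → (3,4)]; open=[(1,1) g=1 f=8, (1,3) g=3 f=8, (1,4) g=4 f=8, (1,5) g=5 f=8, (2,0) g=1 f=8, (3,1) g=1 f=6, (3,2) g=2 f=6, (3,3) g=3 f=6, (4,4) g=5 f=6]; closed=[(2,1), (2,2), (2,3), (2,4), (2,5), (3,4)]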